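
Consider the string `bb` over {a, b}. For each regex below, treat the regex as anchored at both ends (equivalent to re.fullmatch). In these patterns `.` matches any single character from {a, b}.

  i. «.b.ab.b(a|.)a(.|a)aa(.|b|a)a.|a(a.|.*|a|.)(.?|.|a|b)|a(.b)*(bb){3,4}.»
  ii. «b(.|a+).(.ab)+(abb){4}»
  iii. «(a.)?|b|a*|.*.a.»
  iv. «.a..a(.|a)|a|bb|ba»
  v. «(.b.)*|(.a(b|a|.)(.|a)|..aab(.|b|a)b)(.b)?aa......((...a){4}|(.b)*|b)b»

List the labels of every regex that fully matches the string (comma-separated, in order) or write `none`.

i → no match
ii → no match — must end with `abb`
iii → no match
iv → match
v → no match

iv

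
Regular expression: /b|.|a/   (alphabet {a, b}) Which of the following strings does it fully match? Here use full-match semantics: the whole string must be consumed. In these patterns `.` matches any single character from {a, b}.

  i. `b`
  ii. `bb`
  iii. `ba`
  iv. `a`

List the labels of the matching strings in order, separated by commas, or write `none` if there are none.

i. `b` → match
ii. `bb` → no match
iii. `ba` → no match
iv. `a` → match

i, iv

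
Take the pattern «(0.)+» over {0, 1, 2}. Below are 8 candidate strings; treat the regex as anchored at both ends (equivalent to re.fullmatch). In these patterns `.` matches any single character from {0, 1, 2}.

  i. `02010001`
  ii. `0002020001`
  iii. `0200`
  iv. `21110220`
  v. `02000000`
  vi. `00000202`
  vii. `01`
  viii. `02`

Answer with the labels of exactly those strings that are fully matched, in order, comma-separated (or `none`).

i → match
ii → match
iii → match
iv → no match — must start with `0`
v → match
vi → match
vii → match
viii → match

i, ii, iii, v, vi, vii, viii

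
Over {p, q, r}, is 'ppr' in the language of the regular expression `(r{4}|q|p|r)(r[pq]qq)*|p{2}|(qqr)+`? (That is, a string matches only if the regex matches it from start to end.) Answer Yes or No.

No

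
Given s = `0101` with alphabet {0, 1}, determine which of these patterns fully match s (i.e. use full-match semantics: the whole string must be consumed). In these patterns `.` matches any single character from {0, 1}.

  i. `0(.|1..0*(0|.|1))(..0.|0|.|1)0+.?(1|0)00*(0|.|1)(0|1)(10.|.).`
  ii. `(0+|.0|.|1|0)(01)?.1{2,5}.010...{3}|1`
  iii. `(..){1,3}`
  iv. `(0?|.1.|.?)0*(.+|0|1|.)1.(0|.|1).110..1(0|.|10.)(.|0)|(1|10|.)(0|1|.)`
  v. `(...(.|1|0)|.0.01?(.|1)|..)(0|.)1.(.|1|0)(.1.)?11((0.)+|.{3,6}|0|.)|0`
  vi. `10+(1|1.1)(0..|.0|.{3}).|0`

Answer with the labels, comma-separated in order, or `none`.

i → no match
ii → no match
iii → match
iv → no match
v → no match
vi → no match

iii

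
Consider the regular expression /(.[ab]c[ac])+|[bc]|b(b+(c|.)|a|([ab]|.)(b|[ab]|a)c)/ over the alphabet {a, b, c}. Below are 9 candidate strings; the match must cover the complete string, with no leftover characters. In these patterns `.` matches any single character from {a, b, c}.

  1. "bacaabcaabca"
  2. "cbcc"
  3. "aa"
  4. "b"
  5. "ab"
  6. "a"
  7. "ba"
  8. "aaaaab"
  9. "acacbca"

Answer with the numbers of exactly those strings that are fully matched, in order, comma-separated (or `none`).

1, 2, 4, 7

1 → match
2 → match
3 → no match
4 → match
5 → no match
6 → no match
7 → match
8 → no match
9 → no match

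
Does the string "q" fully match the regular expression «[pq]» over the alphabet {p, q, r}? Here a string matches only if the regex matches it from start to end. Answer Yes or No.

Yes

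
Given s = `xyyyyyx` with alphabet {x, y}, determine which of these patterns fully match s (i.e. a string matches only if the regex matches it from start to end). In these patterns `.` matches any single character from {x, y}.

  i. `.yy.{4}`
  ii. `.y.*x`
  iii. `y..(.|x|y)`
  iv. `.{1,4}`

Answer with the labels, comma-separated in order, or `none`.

i → match
ii → match
iii → no match — must start with `y`
iv → no match

i, ii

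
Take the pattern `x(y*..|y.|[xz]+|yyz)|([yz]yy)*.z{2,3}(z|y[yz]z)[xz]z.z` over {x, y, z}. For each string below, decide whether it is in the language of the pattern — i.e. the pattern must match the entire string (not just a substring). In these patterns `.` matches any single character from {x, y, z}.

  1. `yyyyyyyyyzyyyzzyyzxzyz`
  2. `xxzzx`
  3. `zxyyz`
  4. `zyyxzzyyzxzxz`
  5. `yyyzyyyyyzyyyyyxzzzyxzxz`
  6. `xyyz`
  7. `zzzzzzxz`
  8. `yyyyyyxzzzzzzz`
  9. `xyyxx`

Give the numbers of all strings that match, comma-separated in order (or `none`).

1 → match
2 → match
3 → no match
4 → match
5 → no match
6 → match
7 → match
8 → match
9 → match

1, 2, 4, 6, 7, 8, 9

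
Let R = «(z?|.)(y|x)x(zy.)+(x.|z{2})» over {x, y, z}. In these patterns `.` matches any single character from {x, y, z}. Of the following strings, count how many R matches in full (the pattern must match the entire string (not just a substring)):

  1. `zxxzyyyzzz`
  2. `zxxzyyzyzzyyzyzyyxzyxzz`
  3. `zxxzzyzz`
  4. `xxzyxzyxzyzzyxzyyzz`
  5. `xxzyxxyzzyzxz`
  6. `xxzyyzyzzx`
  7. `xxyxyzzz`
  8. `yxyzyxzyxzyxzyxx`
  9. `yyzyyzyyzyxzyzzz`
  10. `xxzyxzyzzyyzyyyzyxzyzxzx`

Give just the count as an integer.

1 → no match
2 → no match
3 → no match
4 → match
5 → no match
6 → no match
7 → no match
8 → no match
9 → no match
10 → no match
Total matched: 1

1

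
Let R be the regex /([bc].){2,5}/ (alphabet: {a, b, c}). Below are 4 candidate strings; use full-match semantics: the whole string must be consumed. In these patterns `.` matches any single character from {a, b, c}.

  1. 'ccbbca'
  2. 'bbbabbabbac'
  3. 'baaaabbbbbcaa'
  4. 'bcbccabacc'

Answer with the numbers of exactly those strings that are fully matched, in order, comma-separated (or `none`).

1 → match
2 → no match
3 → no match
4 → match

1, 4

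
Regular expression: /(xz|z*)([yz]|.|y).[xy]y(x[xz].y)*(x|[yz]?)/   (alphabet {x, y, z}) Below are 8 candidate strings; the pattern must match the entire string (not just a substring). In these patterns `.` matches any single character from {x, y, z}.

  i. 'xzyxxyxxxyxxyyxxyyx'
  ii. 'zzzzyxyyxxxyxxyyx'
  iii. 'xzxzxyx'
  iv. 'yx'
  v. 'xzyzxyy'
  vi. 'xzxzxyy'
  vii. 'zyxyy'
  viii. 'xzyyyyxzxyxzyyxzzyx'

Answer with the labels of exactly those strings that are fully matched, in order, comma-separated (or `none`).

i → match
ii → match
iii → match
iv → no match
v → match
vi → match
vii → match
viii → match

i, ii, iii, v, vi, vii, viii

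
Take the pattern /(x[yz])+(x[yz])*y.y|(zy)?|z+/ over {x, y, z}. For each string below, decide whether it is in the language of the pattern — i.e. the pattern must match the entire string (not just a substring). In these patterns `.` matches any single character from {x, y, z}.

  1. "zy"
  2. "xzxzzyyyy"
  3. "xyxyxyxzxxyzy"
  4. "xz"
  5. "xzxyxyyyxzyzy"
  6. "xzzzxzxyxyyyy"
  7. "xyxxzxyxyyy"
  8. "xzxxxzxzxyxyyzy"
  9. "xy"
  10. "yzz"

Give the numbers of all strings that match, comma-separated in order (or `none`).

1

1 → match
2 → no match
3 → no match
4 → no match
5 → no match
6 → no match
7 → no match
8 → no match
9 → no match
10 → no match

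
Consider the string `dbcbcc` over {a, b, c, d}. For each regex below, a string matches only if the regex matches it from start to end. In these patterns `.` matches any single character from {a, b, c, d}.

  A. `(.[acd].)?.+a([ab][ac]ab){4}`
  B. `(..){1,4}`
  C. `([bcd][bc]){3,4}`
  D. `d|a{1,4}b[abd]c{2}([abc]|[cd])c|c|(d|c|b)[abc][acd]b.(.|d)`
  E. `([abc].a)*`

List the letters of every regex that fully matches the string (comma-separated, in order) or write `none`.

A → no match — must end with `ab`
B → match
C → match
D → match
E → no match

B, C, D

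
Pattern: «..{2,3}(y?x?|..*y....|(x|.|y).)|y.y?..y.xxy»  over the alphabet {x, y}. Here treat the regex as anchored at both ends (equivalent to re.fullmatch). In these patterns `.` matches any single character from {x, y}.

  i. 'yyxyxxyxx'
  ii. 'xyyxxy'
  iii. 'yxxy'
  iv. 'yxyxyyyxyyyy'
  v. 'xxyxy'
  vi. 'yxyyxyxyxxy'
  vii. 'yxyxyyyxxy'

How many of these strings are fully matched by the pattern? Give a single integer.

i → no match
ii → match
iii → match
iv → no match
v → match
vi → no match
vii → match
Total matched: 4

4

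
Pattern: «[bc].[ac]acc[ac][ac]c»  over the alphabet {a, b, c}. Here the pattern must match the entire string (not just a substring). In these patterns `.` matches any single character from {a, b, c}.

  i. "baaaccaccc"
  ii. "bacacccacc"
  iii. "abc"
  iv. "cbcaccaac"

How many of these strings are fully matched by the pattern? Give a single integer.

1

i. "baaaccaccc" → no match
ii. "bacacccacc" → no match
iii. "abc" → no match
iv. "cbcaccaac" → match
Total matched: 1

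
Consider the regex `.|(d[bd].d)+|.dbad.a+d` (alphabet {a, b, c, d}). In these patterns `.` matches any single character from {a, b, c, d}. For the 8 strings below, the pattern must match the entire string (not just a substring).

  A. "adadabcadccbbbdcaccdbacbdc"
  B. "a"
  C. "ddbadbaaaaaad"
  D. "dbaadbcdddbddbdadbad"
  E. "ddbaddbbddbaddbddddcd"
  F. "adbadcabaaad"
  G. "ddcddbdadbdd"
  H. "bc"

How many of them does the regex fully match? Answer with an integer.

A → no match
B → match
C → match
D → no match
E → no match
F → no match
G → no match
H → no match
Total matched: 2

2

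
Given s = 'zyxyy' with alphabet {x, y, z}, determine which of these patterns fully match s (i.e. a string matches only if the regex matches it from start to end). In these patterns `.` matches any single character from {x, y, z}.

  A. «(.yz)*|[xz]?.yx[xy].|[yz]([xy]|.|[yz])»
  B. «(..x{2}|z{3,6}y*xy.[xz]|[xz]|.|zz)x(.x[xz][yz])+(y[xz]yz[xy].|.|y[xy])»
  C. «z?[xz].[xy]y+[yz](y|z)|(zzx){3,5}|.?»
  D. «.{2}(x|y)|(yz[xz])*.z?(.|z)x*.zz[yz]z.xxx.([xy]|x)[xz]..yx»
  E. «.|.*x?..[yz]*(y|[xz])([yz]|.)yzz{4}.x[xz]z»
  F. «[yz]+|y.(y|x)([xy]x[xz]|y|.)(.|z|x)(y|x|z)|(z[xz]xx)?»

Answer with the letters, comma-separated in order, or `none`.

A

A → match
B → no match
C → no match
D → no match
E → no match
F → no match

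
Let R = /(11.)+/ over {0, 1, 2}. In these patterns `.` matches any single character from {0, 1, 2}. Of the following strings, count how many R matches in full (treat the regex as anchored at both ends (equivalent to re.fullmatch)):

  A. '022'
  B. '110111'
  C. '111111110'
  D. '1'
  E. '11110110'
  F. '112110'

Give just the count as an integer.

3

A → no match — must start with '11'
B → match
C → match
D → no match — must start with '11'
E → no match
F → match
Total matched: 3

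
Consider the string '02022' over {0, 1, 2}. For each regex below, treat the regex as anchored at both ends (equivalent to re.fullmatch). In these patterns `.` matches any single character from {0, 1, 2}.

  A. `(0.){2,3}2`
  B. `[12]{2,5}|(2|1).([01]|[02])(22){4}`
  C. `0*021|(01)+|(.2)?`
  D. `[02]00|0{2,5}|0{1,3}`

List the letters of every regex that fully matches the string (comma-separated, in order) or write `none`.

A

A → match
B → no match
C → no match
D → no match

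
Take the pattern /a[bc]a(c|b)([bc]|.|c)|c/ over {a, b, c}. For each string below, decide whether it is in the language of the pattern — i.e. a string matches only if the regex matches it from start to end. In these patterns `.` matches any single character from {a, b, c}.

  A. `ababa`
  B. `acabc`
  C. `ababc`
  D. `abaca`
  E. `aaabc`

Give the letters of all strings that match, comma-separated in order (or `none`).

A → match
B → match
C → match
D → match
E → no match

A, B, C, D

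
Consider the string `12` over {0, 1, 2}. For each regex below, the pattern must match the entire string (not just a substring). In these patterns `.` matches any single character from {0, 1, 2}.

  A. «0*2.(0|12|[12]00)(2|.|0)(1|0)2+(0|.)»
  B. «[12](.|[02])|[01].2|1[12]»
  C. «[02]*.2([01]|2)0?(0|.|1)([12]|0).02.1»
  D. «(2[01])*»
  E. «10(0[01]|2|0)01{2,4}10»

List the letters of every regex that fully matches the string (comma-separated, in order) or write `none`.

A → no match
B → match
C → no match — must end with `1`
D → no match
E → no match — must start with `10`

B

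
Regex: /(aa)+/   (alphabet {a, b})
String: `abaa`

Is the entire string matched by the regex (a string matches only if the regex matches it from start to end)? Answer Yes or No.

Every match must start with `aa`, but `abaa` does not.

No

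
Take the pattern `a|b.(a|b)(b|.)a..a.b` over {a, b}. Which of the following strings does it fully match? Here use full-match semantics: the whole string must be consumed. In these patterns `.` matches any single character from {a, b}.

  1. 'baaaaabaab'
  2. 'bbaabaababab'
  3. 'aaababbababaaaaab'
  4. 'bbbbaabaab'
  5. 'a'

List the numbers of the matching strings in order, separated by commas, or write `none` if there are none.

1 → match
2 → no match
3 → no match
4 → match
5 → match

1, 4, 5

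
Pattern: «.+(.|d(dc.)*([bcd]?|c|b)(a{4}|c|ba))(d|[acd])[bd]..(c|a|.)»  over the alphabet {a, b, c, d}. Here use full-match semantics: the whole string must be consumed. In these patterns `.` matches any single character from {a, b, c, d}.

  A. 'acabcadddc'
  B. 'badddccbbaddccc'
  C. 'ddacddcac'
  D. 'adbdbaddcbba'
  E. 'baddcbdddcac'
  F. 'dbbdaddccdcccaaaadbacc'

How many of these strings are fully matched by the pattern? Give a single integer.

A → match
B → match
C → match
D → no match
E → match
F → match
Total matched: 5

5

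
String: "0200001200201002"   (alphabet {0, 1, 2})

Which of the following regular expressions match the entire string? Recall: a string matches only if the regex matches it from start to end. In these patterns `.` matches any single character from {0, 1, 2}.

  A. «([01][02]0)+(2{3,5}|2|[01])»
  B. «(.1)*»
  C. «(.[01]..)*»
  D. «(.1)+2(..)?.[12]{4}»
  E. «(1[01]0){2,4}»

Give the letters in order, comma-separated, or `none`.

A → match
B → no match
C → no match
D → no match
E → no match — must start with "1"

A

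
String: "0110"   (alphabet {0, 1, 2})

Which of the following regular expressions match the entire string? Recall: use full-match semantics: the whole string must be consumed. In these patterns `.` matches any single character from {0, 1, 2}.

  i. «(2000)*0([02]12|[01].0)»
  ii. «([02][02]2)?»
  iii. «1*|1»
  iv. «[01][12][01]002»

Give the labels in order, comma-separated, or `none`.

i → match
ii → no match
iii → no match
iv → no match — must end with "002"

i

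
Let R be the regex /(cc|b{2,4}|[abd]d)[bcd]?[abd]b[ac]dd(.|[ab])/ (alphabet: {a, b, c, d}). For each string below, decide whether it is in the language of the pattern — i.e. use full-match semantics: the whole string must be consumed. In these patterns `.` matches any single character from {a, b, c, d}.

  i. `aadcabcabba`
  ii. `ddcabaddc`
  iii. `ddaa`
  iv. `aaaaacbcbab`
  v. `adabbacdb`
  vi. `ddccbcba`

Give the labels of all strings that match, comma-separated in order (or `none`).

i → no match
ii → match
iii → no match
iv → no match
v → no match
vi → no match

ii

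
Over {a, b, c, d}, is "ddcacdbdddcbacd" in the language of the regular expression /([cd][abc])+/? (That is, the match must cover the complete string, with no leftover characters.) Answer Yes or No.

No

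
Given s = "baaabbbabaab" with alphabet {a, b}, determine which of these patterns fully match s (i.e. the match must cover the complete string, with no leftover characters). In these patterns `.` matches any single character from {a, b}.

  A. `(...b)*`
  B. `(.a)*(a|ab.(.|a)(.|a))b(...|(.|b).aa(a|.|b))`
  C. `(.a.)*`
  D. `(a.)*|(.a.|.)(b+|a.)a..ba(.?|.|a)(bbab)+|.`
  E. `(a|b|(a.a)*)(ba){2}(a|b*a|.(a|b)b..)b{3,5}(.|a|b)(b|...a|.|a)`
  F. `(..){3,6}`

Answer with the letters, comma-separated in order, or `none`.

A → no match
B → no match
C → no match
D → no match
E → no match
F → match

F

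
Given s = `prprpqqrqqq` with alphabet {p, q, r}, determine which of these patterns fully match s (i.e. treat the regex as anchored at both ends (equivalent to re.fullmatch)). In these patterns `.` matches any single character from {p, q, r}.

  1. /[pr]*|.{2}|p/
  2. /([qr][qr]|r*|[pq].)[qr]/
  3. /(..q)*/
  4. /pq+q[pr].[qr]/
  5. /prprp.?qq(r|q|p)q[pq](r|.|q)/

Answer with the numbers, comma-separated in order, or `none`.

1 → no match
2 → no match
3 → no match
4 → no match — must start with `pq`
5 → match

5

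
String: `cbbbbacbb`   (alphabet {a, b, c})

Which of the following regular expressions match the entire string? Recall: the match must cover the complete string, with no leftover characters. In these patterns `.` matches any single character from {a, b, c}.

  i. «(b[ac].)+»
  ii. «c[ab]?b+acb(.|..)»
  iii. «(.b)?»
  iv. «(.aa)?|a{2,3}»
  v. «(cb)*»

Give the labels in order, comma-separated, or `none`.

i → no match — must start with `b`
ii → match
iii → no match
iv → no match
v → no match

ii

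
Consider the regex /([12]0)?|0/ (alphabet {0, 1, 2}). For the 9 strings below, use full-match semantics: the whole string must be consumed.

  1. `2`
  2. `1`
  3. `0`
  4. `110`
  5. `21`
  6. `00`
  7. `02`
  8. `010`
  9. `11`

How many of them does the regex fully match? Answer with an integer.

1

1 → no match
2 → no match
3 → match
4 → no match
5 → no match
6 → no match
7 → no match
8 → no match
9 → no match
Total matched: 1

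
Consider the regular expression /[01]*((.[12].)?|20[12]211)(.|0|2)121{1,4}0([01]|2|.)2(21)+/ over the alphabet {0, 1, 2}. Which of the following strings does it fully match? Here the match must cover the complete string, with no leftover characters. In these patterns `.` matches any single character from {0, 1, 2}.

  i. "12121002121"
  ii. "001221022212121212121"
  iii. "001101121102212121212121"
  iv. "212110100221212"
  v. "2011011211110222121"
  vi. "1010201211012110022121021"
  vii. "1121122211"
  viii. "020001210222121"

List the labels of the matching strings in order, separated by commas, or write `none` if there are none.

i. "12121002121" → no match
ii → no match
iii → no match
iv → no match — must end with "21"
v → no match
vi → no match
vii. "1121122211" → no match — must end with "21"
viii → no match

none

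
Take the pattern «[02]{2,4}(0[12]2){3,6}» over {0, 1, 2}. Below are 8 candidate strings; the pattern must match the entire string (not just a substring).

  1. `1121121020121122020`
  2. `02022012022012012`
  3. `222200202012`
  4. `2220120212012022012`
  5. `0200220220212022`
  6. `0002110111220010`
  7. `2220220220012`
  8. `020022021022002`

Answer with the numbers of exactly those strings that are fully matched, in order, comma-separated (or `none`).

1 → no match — must end with `2`
2 → match
3 → no match
4 → no match
5 → no match
6 → no match — must end with `2`
7 → no match
8 → no match

2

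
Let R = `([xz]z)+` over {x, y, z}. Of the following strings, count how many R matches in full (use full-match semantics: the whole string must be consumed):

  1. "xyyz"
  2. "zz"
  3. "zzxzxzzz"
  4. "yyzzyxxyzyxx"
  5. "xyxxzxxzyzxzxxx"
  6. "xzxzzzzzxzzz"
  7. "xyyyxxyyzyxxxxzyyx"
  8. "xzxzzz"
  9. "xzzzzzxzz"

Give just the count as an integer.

1 → no match
2 → match
3 → match
4 → no match — must end with "z"
5 → no match — must end with "z"
6 → match
7 → no match — must end with "z"
8 → match
9 → no match
Total matched: 4

4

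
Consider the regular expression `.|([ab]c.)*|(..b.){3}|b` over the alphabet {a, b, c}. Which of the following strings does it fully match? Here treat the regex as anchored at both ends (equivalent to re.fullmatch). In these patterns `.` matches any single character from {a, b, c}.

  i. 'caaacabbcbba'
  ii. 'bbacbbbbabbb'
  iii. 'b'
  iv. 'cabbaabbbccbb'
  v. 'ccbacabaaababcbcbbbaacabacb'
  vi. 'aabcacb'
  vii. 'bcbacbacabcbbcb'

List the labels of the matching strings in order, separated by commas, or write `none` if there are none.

i → no match
ii → no match
iii → match
iv → no match
v → no match
vi → no match
vii → match

iii, vii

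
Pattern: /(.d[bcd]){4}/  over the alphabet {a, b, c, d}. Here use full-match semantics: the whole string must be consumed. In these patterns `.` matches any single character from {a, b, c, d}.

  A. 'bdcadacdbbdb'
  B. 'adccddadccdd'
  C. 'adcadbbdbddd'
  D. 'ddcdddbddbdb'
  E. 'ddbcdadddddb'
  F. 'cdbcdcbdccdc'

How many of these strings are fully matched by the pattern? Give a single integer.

4

A. 'bdcadacdbbdb' → no match
B. 'adccddadccdd' → match
C. 'adcadbbdbddd' → match
D. 'ddcdddbddbdb' → match
E. 'ddbcdadddddb' → no match
F. 'cdbcdcbdccdc' → match
Total matched: 4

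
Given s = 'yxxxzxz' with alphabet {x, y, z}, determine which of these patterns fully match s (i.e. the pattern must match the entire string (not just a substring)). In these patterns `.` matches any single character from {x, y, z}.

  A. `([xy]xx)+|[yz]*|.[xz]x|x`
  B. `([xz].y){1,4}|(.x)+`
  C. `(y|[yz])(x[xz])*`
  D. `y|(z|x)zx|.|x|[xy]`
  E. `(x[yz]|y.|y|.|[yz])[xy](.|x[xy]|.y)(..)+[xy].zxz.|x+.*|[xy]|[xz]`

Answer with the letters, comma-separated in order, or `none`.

C

A → no match
B → no match
C → match
D → no match
E → no match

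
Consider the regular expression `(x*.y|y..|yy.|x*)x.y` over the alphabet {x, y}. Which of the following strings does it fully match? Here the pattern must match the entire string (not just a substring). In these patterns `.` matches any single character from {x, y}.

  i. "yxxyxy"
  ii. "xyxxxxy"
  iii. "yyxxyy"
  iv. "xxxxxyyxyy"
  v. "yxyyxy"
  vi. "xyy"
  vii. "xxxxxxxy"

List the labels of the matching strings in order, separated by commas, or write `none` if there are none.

i → no match
ii → no match
iii → match
iv → match
v → no match
vi → match
vii → match

iii, iv, vi, vii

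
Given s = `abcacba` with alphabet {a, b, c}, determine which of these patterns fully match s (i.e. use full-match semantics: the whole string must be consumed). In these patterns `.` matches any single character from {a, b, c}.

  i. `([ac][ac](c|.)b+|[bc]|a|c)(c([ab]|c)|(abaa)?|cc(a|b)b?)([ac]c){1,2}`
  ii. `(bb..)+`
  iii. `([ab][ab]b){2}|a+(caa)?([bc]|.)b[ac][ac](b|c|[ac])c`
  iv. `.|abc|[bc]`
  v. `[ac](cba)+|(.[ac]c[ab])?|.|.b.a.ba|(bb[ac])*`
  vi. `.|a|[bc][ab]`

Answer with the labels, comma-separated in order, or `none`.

i → no match — must end with `c`
ii → no match — must start with `bb`
iii → no match
iv → no match
v → match
vi → no match

v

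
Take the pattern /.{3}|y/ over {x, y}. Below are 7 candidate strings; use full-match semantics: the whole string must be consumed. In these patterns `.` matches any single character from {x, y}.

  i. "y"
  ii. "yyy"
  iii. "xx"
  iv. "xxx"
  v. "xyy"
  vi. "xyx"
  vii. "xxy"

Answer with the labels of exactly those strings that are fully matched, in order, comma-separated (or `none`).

i, ii, iv, v, vi, vii

i → match
ii → match
iii → no match
iv → match
v → match
vi → match
vii → match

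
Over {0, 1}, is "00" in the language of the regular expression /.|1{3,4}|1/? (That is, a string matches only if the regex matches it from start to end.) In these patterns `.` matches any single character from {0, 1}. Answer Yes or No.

No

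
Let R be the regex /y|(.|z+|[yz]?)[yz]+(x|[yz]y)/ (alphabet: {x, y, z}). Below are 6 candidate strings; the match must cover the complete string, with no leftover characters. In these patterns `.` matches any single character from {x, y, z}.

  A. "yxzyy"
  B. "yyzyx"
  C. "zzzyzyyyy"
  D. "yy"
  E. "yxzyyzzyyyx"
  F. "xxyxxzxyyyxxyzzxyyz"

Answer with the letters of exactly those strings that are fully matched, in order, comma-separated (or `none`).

A → no match
B → match
C → match
D → no match
E → no match
F → no match

B, C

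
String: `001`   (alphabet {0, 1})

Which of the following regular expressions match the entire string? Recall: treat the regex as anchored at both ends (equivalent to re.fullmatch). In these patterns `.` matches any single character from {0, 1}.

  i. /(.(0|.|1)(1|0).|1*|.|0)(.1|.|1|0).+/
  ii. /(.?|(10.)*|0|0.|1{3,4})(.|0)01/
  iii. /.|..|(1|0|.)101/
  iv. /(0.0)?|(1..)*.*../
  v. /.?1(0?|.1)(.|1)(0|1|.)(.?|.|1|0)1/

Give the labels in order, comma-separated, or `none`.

i → match
ii → match
iii → no match
iv → match
v → no match

i, ii, iv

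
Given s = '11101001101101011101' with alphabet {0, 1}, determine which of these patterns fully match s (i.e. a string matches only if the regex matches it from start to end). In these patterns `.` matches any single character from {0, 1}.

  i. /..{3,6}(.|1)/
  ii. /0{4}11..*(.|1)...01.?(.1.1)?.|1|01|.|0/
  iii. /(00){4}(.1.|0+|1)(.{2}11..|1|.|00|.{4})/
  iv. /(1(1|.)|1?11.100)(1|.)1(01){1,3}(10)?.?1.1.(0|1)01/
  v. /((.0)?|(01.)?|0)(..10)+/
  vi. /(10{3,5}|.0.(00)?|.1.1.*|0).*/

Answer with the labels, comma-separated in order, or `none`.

i → no match
ii → no match
iii → no match — must start with '00'
iv → match
v → no match — must end with '10'
vi → no match

iv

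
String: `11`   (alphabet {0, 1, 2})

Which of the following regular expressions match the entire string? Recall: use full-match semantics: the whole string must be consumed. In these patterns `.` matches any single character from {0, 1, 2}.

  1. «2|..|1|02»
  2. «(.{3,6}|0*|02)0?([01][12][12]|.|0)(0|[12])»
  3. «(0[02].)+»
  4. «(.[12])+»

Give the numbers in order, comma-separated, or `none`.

1 → match
2 → match
3 → no match — must start with `0`
4 → match

1, 2, 4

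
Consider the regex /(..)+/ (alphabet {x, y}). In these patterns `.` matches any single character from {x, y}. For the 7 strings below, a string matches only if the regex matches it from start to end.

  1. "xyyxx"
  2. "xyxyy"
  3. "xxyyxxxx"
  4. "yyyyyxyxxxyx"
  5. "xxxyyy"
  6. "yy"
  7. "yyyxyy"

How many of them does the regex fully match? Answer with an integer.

5

1 → no match
2 → no match
3 → match
4 → match
5 → match
6 → match
7 → match
Total matched: 5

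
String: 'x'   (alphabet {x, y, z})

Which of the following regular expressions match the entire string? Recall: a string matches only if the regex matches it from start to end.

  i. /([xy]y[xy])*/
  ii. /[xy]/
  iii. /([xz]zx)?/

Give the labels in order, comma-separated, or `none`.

ii

i → no match
ii → match
iii → no match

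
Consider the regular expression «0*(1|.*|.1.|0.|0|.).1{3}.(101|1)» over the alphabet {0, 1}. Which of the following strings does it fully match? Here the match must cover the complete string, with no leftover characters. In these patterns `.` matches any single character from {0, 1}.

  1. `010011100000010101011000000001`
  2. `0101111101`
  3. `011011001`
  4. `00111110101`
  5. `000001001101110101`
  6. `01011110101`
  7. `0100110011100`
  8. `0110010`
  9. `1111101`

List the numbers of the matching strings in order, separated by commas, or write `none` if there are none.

1 → no match
2 → match
3 → no match
4 → match
5 → match
6 → match
7 → no match
8 → no match
9 → match

2, 4, 5, 6, 9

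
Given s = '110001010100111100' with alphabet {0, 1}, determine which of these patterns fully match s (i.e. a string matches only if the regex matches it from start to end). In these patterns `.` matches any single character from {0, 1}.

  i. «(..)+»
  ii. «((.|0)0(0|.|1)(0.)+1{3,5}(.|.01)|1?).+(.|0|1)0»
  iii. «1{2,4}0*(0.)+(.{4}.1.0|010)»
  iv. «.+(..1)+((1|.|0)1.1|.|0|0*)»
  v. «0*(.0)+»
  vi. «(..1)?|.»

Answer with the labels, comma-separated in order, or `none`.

i, ii, iii, iv

i → match
ii → match
iii → match
iv → match
v → no match
vi → no match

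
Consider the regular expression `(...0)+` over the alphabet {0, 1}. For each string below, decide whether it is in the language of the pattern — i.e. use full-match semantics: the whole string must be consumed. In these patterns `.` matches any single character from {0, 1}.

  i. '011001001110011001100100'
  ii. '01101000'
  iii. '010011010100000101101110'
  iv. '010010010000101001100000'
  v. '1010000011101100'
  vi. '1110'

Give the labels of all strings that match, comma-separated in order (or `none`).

i, ii, v, vi

i → match
ii → match
iii → no match
iv → no match
v → match
vi → match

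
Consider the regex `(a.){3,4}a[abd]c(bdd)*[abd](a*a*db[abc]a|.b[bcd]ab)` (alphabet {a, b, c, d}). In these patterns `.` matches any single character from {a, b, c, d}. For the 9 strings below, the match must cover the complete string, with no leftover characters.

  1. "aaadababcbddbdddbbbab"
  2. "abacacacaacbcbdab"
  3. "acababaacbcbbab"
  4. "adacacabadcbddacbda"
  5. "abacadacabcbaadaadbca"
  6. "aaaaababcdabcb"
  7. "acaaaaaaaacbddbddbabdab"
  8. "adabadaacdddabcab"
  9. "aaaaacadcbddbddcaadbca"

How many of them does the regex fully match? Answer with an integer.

4

1 → match
2 → match
3 → match
4 → no match
5 → no match
6 → no match
7 → match
8 → no match
9 → no match
Total matched: 4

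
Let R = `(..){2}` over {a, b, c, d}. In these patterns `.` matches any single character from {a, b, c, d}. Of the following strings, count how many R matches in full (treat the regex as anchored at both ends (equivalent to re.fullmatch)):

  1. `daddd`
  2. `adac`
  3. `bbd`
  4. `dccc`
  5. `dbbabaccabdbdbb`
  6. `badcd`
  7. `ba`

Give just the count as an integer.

2

1 → no match
2 → match
3 → no match
4 → match
5 → no match
6 → no match
7 → no match
Total matched: 2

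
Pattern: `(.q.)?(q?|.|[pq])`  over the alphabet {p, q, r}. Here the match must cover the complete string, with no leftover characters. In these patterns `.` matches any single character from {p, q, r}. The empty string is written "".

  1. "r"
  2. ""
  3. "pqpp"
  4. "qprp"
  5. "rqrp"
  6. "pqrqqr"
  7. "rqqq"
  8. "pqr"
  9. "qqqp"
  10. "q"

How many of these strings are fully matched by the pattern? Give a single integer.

1. "r" → match
2. "" → match
3. "pqpp" → match
4. "qprp" → no match
5. "rqrp" → match
6. "pqrqqr" → no match
7. "rqqq" → match
8. "pqr" → match
9. "qqqp" → match
10. "q" → match
Total matched: 8

8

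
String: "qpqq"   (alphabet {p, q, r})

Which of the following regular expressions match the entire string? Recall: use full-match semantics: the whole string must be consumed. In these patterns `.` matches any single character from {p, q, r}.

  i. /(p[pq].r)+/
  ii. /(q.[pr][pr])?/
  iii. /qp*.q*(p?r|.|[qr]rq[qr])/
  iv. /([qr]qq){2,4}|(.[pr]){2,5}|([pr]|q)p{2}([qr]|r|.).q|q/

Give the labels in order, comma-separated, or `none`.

iii

i → no match — must start with "p"
ii → no match
iii → match
iv → no match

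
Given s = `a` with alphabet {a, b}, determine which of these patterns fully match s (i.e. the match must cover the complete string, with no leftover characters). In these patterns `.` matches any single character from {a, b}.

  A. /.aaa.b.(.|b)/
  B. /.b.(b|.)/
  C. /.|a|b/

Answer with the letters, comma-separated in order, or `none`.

A → no match
B → no match
C → match

C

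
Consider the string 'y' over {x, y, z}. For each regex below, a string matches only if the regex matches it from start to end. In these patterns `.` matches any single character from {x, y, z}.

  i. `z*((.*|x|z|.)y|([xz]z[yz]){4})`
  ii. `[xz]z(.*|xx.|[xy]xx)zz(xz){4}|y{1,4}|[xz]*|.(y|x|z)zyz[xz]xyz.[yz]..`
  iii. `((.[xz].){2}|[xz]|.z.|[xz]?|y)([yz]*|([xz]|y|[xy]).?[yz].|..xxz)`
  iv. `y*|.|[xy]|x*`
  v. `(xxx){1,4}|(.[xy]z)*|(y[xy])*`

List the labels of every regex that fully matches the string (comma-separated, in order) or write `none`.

i → match
ii → match
iii → match
iv → match
v → no match

i, ii, iii, iv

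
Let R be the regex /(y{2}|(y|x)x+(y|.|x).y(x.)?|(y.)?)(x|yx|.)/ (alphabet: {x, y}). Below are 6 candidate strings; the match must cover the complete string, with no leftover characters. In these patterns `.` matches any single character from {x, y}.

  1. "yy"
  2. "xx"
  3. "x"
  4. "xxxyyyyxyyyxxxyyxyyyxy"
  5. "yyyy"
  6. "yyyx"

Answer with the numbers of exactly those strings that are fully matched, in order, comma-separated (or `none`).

3, 6

1 → no match
2 → no match
3 → match
4 → no match
5 → no match
6 → match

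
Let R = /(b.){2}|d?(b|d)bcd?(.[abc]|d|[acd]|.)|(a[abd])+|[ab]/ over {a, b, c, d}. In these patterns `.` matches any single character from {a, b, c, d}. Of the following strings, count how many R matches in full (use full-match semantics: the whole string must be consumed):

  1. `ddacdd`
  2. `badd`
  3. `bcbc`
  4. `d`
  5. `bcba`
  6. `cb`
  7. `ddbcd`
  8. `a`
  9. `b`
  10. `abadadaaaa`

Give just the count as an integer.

6

1 → no match
2 → no match
3 → match
4 → no match
5 → match
6 → no match
7 → match
8 → match
9 → match
10 → match
Total matched: 6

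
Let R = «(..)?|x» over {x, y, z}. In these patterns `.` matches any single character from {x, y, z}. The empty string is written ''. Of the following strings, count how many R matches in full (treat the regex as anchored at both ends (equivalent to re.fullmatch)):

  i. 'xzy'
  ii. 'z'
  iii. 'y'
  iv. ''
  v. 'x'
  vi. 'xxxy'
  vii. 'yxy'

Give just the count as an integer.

2

i → no match
ii → no match
iii → no match
iv → match
v → match
vi → no match
vii → no match
Total matched: 2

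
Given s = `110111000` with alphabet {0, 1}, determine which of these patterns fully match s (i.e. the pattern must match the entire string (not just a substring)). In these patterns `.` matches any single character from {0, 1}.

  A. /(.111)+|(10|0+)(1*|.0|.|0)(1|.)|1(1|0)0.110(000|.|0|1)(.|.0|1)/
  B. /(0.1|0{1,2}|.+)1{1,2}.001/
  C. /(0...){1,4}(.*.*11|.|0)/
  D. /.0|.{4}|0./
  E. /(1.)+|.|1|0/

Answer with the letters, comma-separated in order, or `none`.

A

A → match
B → no match — must end with `001`
C → no match — must start with `0`
D → no match
E → no match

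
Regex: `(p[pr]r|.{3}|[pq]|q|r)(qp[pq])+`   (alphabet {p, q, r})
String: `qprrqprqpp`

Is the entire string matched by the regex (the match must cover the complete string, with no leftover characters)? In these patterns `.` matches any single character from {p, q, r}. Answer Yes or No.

No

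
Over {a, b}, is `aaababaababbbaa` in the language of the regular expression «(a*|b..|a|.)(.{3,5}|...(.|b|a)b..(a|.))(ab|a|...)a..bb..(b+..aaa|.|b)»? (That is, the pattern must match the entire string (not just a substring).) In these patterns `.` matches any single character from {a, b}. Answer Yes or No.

Yes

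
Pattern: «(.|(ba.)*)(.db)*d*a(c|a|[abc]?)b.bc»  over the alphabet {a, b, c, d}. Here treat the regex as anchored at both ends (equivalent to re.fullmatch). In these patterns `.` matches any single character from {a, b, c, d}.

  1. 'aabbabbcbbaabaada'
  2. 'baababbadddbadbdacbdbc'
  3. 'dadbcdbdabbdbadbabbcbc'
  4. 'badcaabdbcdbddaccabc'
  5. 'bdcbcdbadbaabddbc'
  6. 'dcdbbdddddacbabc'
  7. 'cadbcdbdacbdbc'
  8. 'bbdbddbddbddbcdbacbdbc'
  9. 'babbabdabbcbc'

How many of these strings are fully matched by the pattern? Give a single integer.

4

1 → no match — must end with 'bc'
2 → match
3 → no match
4 → no match
5 → no match
6 → no match
7 → match
8 → match
9 → match
Total matched: 4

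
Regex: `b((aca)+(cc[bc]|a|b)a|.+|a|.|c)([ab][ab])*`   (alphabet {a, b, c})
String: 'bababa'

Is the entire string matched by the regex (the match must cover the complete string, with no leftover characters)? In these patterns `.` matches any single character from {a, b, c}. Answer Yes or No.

Yes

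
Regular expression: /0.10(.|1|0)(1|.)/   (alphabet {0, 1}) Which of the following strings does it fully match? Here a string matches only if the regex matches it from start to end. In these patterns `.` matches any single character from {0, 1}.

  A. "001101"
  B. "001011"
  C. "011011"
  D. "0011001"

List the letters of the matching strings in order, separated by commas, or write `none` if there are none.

A. "001101" → no match
B. "001011" → match
C. "011011" → match
D. "0011001" → no match

B, C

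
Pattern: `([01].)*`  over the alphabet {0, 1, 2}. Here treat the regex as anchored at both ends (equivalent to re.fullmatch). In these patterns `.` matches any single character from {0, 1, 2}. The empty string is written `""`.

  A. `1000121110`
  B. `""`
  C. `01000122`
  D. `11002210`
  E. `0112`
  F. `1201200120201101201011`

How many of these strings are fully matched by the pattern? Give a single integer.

3

A → match
B → match
C → no match
D → no match
E → match
F → no match
Total matched: 3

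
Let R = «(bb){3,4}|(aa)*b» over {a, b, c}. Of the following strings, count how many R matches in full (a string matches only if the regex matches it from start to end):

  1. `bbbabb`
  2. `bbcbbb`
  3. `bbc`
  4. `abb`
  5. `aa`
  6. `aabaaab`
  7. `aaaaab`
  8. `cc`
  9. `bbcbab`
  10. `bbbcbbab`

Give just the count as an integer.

1 → no match
2 → no match
3 → no match
4 → no match
5 → no match
6 → no match
7 → no match
8 → no match
9 → no match
10 → no match
Total matched: 0

0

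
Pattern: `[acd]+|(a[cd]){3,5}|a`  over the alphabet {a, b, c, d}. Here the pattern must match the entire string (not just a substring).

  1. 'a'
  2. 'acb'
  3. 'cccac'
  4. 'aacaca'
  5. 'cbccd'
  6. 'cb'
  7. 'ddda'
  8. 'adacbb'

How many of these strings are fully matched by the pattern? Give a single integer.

1 → match
2 → no match
3 → match
4 → match
5 → no match
6 → no match
7 → match
8 → no match
Total matched: 4

4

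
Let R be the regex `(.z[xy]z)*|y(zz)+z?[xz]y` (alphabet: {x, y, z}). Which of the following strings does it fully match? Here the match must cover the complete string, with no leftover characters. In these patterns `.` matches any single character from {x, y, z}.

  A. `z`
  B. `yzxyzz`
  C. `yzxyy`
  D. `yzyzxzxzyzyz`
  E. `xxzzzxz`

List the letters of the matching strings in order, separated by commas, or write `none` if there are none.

A → no match
B → no match
C → no match
D → match
E → no match

D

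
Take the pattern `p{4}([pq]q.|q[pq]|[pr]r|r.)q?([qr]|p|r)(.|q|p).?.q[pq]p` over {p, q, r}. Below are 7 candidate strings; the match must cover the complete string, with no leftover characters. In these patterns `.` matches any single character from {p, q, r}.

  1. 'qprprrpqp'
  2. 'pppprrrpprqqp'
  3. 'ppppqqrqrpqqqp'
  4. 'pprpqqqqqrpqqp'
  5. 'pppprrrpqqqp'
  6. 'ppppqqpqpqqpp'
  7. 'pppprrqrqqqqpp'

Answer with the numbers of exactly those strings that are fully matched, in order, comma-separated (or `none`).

1. 'qprprrpqp' → no match — must start with 'p'
2 → match
3 → match
4 → no match
5. 'pppprrrpqqqp' → match
6 → match
7 → match

2, 3, 5, 6, 7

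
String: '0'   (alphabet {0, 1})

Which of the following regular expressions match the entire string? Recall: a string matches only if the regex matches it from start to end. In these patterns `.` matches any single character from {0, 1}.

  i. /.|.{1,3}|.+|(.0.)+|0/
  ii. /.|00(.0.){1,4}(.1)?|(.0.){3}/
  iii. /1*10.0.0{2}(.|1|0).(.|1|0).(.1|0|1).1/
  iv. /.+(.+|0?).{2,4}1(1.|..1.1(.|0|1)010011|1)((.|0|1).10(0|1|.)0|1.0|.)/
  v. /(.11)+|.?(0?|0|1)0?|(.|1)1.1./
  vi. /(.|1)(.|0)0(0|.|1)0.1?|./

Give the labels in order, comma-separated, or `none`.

i → match
ii → match
iii → no match — must end with '1'
iv → no match
v → match
vi → match

i, ii, v, vi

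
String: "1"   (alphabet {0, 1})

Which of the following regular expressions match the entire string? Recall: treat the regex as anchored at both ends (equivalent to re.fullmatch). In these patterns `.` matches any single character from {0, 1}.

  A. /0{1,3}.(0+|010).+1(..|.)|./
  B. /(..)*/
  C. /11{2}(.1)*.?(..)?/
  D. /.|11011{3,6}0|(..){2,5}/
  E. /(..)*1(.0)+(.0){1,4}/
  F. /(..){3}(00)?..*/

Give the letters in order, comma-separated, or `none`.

A → match
B → no match
C → no match — must start with "11"
D → match
E → no match — must end with "0"
F → no match

A, D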